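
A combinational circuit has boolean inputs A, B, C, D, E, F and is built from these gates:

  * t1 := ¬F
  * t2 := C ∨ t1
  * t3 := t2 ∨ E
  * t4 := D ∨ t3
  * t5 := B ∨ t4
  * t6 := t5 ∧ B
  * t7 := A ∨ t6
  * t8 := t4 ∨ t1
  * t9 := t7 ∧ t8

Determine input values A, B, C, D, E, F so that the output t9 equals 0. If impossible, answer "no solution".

A=0, B=0, C=1, D=0, E=1, F=0

t9 = t7 ∧ t8 must be 0, so at least one of t7, t8 is 0.
Check with A=0, B=0, C=1, D=0, E=1, F=0:
t1 = ¬F = ¬0 = 1
t2 = C ∨ t1 = 1 ∨ 1 = 1
t3 = t2 ∨ E = 1 ∨ 1 = 1
t4 = D ∨ t3 = 0 ∨ 1 = 1
t5 = B ∨ t4 = 0 ∨ 1 = 1
t6 = t5 ∧ B = 1 ∧ 0 = 0
t7 = A ∨ t6 = 0 ∨ 0 = 0
t8 = t4 ∨ t1 = 1 ∨ 1 = 1
t9 = t7 ∧ t8 = 0 ∧ 1 = 0
So t9 = 0 as required.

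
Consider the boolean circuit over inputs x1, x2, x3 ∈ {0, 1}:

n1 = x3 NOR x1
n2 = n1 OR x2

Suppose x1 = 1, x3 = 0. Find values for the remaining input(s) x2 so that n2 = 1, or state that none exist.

x2=1

Check with x1 = 1, x3 = 0 and x2=1:
n1 = x3 NOR x1 = 0 NOR 1 = 0
n2 = n1 OR x2 = 0 OR 1 = 1
So n2 = 1.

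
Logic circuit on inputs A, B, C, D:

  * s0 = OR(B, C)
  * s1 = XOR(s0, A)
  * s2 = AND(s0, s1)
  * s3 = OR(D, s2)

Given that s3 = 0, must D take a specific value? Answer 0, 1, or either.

s3 = OR(D, s2) must be 0, so both D = 0 and s2 = 0.
s2 = AND(s0, s1) must be 0, so at least one of s0, s1 is 0.
Every assignment with s3 = 0 has D = 0; there are 5 such assignment(s).

0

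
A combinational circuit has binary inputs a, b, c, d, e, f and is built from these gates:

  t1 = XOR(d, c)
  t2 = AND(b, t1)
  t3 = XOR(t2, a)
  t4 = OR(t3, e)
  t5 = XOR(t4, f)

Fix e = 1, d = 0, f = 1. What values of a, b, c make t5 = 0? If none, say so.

t5 = XOR(t4, f) must be 0, so t4 and f are equal.
Check with e = 1, d = 0, f = 1 and a=1, b=0, c=1:
t1 = XOR(d, c) = XOR(0, 1) = 1
t2 = AND(b, t1) = AND(0, 1) = 0
t3 = XOR(t2, a) = XOR(0, 1) = 1
t4 = OR(t3, e) = OR(1, 1) = 1
t5 = XOR(t4, f) = XOR(1, 1) = 0
So t5 = 0.

a=1, b=0, c=1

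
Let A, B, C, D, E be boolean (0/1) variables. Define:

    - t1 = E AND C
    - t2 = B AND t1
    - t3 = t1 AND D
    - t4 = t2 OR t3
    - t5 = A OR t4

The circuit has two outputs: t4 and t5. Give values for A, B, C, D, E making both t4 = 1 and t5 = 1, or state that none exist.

A=0, B=1, C=1, D=0, E=1

Check with A=0, B=1, C=1, D=0, E=1:
t1 = E AND C = 1 AND 1 = 1
t2 = B AND t1 = 1 AND 1 = 1
t3 = t1 AND D = 1 AND 0 = 0
t4 = t2 OR t3 = 1 OR 0 = 1
t5 = A OR t4 = 0 OR 1 = 1
So t4 = 1 and t5 = 1.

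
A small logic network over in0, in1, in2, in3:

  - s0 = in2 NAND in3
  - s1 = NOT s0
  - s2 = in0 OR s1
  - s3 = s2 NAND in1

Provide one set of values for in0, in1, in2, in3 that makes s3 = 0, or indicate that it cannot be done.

s3 = s2 NAND in1 must be 0, so both s2 = 1 and in1 = 1.
Check with in0=0, in1=1, in2=1, in3=1:
s0 = in2 NAND in3 = 1 NAND 1 = 0
s1 = NOT s0 = NOT 0 = 1
s2 = in0 OR s1 = 0 OR 1 = 1
s3 = s2 NAND in1 = 1 NAND 1 = 0
So s3 = 0 as required.

in0=0, in1=1, in2=1, in3=1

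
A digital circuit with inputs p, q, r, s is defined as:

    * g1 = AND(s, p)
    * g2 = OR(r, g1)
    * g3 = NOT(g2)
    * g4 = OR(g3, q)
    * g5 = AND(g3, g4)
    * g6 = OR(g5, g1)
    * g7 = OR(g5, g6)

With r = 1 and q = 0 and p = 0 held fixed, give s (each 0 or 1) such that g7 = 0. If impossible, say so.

g7 = OR(g5, g6) must be 0, so both g5 = 0 and g6 = 0.
g5 = AND(g3, g4) must be 0, so at least one of g3, g4 is 0.
Check with r = 1 and q = 0 and p = 0 and s=0:
g1 = AND(s, p) = AND(0, 0) = 0
g2 = OR(r, g1) = OR(1, 0) = 1
g3 = NOT(g2) = NOT 1 = 0
g4 = OR(g3, q) = OR(0, 0) = 0
g5 = AND(g3, g4) = AND(0, 0) = 0
g6 = OR(g5, g1) = OR(0, 0) = 0
g7 = OR(g5, g6) = OR(0, 0) = 0
So g7 = 0.

s=0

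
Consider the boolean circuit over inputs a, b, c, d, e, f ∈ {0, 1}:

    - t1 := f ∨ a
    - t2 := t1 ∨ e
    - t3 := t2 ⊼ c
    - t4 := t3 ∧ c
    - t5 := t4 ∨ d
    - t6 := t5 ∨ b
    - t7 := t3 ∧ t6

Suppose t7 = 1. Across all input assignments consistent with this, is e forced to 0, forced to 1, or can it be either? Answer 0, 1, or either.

Both values of e occur among assignments with t7 = 1:
  e=0: a=0, b=0, c=0, d=1, e=0, f=0
  e=1: a=0, b=0, c=0, d=1, e=1, f=0

either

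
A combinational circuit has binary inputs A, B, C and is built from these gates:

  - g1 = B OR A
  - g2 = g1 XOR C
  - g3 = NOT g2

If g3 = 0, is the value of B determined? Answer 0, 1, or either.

Both values of B occur among assignments with g3 = 0:
  B=0: A=0, B=0, C=1
  B=1: A=0, B=1, C=0

either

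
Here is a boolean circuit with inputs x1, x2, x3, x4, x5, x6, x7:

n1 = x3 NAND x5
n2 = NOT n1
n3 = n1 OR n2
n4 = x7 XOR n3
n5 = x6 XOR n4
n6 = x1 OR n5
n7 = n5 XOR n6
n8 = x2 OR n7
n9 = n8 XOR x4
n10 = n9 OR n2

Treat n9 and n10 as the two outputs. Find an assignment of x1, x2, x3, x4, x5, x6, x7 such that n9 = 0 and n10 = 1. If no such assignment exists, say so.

x1=0, x2=1, x3=1, x4=1, x5=1, x6=0, x7=0

Check with x1=0, x2=1, x3=1, x4=1, x5=1, x6=0, x7=0:
n1 = x3 NAND x5 = 1 NAND 1 = 0
n2 = NOT n1 = NOT 0 = 1
n3 = n1 OR n2 = 0 OR 1 = 1
n4 = x7 XOR n3 = 0 XOR 1 = 1
n5 = x6 XOR n4 = 0 XOR 1 = 1
n6 = x1 OR n5 = 0 OR 1 = 1
n7 = n5 XOR n6 = 1 XOR 1 = 0
n8 = x2 OR n7 = 1 OR 0 = 1
n9 = n8 XOR x4 = 1 XOR 1 = 0
n10 = n9 OR n2 = 0 OR 1 = 1
So n9 = 0 and n10 = 1.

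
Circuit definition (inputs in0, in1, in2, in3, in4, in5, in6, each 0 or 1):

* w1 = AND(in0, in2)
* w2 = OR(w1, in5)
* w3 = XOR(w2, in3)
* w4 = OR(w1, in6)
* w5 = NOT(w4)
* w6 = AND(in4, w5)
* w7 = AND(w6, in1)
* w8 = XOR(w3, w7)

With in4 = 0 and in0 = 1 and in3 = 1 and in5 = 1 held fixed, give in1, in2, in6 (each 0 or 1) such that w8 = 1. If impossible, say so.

With in4 = 0 and in0 = 1 and in3 = 1 and in5 = 1 fixed, none of the 8 settings of in1, in2, in6 give w8 = 1.
For example, with in1=0, in2=0, in6=1:
w1 = AND(in0, in2) = AND(1, 0) = 0
w2 = OR(w1, in5) = OR(0, 1) = 1
w3 = XOR(w2, in3) = XOR(1, 1) = 0
w4 = OR(w1, in6) = OR(0, 1) = 1
w5 = NOT(w4) = NOT 1 = 0
w6 = AND(in4, w5) = AND(0, 0) = 0
w7 = AND(w6, in1) = AND(0, 0) = 0
w8 = XOR(w3, w7) = XOR(0, 0) = 0
giving w8 = 0 ≠ 1.

no solution exists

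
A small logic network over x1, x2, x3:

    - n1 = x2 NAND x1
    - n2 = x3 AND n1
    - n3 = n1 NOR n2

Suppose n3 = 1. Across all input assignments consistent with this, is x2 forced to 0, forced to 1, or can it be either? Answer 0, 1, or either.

1

n3 = n1 NOR n2 must be 1, so both n1 = 0 and n2 = 0.
Every assignment with n3 = 1 has x2 = 1; there are 2 such assignment(s).
  x1=1, x2=1, x3=0
  x1=1, x2=1, x3=1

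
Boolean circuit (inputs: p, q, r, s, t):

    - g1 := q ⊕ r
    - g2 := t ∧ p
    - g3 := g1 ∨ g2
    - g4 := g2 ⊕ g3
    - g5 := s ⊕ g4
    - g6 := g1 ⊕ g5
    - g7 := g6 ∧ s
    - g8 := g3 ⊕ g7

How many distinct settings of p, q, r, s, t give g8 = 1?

g8 = g3 ⊕ g7 must be 1, so g3 and g7 differ.
Enumerating the 32 input combinations, 18 give g8 = 1 and 14 give g8 = 0.

18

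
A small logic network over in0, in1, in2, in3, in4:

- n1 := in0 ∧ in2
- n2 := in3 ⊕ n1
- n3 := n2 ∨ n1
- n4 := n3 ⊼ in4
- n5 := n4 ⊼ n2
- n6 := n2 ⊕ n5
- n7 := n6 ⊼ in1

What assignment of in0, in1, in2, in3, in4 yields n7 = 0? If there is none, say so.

n7 = n6 ⊼ in1 must be 0, so both n6 = 1 and in1 = 1.
n6 = n2 ⊕ n5 must be 1, so n2 and n5 differ.
Check with in0=0, in1=1, in2=0, in3=0, in4=1:
n1 = in0 ∧ in2 = 0 ∧ 0 = 0
n2 = in3 ⊕ n1 = 0 ⊕ 0 = 0
n3 = n2 ∨ n1 = 0 ∨ 0 = 0
n4 = n3 ⊼ in4 = 0 ⊼ 1 = 1
n5 = n4 ⊼ n2 = 1 ⊼ 0 = 1
n6 = n2 ⊕ n5 = 0 ⊕ 1 = 1
n7 = n6 ⊼ in1 = 1 ⊼ 1 = 0
So n7 = 0 as required.

in0=0, in1=1, in2=0, in3=0, in4=1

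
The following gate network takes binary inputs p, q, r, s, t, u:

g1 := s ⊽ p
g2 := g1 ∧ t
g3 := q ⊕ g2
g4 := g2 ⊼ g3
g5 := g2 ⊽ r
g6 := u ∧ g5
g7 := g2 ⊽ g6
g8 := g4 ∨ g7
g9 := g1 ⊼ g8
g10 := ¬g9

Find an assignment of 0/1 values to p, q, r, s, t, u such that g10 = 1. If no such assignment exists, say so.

p=0, q=1, r=1, s=0, t=0, u=1

g10 = ¬g9 must be 1, so g9 = 0.
g9 = g1 ⊼ g8 must be 0, so both g1 = 1 and g8 = 1.
g1 = s ⊽ p must be 1, so both s = 0 and p = 0.
Check with p=0, q=1, r=1, s=0, t=0, u=1:
g1 = s ⊽ p = 0 ⊽ 0 = 1
g2 = g1 ∧ t = 1 ∧ 0 = 0
g3 = q ⊕ g2 = 1 ⊕ 0 = 1
g4 = g2 ⊼ g3 = 0 ⊼ 1 = 1
g5 = g2 ⊽ r = 0 ⊽ 1 = 0
g6 = u ∧ g5 = 1 ∧ 0 = 0
g7 = g2 ⊽ g6 = 0 ⊽ 0 = 1
g8 = g4 ∨ g7 = 1 ∨ 1 = 1
g9 = g1 ⊼ g8 = 1 ⊼ 1 = 0
g10 = ¬g9 = ¬0 = 1
So g10 = 1 as required.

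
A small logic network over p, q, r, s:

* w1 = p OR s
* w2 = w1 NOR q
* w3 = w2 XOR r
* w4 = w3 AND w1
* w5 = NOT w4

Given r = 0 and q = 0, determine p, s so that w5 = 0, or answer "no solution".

no solution exists

With r = 0 and q = 0 fixed, none of the 4 settings of p, s give w5 = 0.
For example, with p=1, s=0:
w1 = p OR s = 1 OR 0 = 1
w2 = w1 NOR q = 1 NOR 0 = 0
w3 = w2 XOR r = 0 XOR 0 = 0
w4 = w3 AND w1 = 0 AND 1 = 0
w5 = NOT w4 = NOT 0 = 1
giving w5 = 1 ≠ 0.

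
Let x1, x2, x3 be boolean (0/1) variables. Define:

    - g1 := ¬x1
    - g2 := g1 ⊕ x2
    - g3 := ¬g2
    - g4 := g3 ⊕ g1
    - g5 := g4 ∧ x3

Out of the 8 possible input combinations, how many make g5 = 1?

g5 = g4 ∧ x3 must be 1, so both g4 = 1 and x3 = 1.
g4 = g3 ⊕ g1 must be 1, so g3 and g1 differ.
Satisfying assignments:
  x1=0, x2=0, x3=1
  x1=1, x2=0, x3=1

2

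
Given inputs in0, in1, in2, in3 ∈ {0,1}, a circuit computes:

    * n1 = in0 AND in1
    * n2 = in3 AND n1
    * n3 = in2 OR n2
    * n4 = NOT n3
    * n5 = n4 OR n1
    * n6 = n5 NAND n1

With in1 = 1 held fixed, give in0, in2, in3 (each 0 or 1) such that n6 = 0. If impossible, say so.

Check with in1 = 1 and in0=1, in2=0, in3=0:
n1 = in0 AND in1 = 1 AND 1 = 1
n2 = in3 AND n1 = 0 AND 1 = 0
n3 = in2 OR n2 = 0 OR 0 = 0
n4 = NOT n3 = NOT 0 = 1
n5 = n4 OR n1 = 1 OR 1 = 1
n6 = n5 NAND n1 = 1 NAND 1 = 0
So n6 = 0.

in0=1, in2=0, in3=0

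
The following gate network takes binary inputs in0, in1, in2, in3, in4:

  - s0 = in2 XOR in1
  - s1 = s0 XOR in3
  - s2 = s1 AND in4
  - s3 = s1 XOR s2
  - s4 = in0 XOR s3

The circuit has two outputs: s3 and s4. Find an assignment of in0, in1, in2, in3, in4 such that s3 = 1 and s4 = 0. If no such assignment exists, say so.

Check with in0=1, in1=0, in2=1, in3=0, in4=0:
s0 = in2 XOR in1 = 1 XOR 0 = 1
s1 = s0 XOR in3 = 1 XOR 0 = 1
s2 = s1 AND in4 = 1 AND 0 = 0
s3 = s1 XOR s2 = 1 XOR 0 = 1
s4 = in0 XOR s3 = 1 XOR 1 = 0
So s3 = 1 and s4 = 0.

in0=1, in1=0, in2=1, in3=0, in4=0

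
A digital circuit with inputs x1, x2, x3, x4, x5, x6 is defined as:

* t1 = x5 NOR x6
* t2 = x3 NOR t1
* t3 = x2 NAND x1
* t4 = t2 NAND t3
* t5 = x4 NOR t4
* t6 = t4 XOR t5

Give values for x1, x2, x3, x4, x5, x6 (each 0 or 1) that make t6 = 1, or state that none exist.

t6 = t4 XOR t5 must be 1, so t4 and t5 differ.
Check with x1=1, x2=1, x3=0, x4=0, x5=1, x6=1:
t1 = x5 NOR x6 = 1 NOR 1 = 0
t2 = x3 NOR t1 = 0 NOR 0 = 1
t3 = x2 NAND x1 = 1 NAND 1 = 0
t4 = t2 NAND t3 = 1 NAND 0 = 1
t5 = x4 NOR t4 = 0 NOR 1 = 0
t6 = t4 XOR t5 = 1 XOR 0 = 1
So t6 = 1 as required.

x1=1, x2=1, x3=0, x4=0, x5=1, x6=1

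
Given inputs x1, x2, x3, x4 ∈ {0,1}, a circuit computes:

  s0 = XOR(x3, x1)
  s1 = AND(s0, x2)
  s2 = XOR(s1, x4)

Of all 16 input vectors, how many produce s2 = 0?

s2 = XOR(s1, x4) must be 0, so s1 and x4 are equal.
Enumerating the 16 input combinations, 8 give s2 = 0 and 8 give s2 = 1.

8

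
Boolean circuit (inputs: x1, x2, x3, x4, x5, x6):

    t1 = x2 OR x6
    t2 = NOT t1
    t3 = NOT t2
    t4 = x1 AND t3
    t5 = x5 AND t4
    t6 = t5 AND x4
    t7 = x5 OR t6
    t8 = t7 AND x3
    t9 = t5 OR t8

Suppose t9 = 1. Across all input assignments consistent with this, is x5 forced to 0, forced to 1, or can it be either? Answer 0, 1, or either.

t9 = t5 OR t8 must be 1, so at least one of t5, t8 is 1.
Every assignment with t9 = 1 has x5 = 1; there are 22 such assignment(s).

1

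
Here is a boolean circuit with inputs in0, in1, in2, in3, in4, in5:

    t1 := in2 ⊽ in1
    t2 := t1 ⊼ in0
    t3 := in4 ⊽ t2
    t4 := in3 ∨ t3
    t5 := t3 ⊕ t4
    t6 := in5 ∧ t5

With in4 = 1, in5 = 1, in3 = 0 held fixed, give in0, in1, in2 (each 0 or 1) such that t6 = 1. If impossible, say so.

With in4 = 1, in5 = 1, in3 = 0 fixed, none of the 8 settings of in0, in1, in2 give t6 = 1.
For example, with in0=1, in1=0, in2=1:
t1 = in2 ⊽ in1 = 1 ⊽ 0 = 0
t2 = t1 ⊼ in0 = 0 ⊼ 1 = 1
t3 = in4 ⊽ t2 = 1 ⊽ 1 = 0
t4 = in3 ∨ t3 = 0 ∨ 0 = 0
t5 = t3 ⊕ t4 = 0 ⊕ 0 = 0
t6 = in5 ∧ t5 = 1 ∧ 0 = 0
giving t6 = 0 ≠ 1.

no solution exists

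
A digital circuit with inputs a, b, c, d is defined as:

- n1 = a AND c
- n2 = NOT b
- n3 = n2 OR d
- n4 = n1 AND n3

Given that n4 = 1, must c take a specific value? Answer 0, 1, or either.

1

n4 = n1 AND n3 must be 1, so both n1 = 1 and n3 = 1.
Every assignment with n4 = 1 has c = 1; there are 3 such assignment(s).
  a=1, b=0, c=1, d=0
  a=1, b=0, c=1, d=1
  a=1, b=1, c=1, d=1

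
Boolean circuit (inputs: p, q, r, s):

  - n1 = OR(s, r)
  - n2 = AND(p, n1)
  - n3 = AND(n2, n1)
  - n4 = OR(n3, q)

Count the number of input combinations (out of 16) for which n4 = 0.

n4 = OR(n3, q) must be 0, so both n3 = 0 and q = 0.
n3 = AND(n2, n1) must be 0, so at least one of n2, n1 is 0.
Satisfying assignments:
  p=0, q=0, r=0, s=0
  p=0, q=0, r=0, s=1
  p=0, q=0, r=1, s=0
  p=0, q=0, r=1, s=1
  p=1, q=0, r=0, s=0

5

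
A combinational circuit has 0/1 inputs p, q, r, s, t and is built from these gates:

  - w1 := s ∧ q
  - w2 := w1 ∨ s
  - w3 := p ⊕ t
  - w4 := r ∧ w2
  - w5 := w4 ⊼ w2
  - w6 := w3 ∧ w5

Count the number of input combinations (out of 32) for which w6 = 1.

12

w6 = w3 ∧ w5 must be 1, so both w3 = 1 and w5 = 1.
w3 = p ⊕ t must be 1, so p and t differ.
w5 = w4 ⊼ w2 must be 1, so at least one of w4, w2 is 0.
Enumerating the 32 input combinations, 12 give w6 = 1 and 20 give w6 = 0.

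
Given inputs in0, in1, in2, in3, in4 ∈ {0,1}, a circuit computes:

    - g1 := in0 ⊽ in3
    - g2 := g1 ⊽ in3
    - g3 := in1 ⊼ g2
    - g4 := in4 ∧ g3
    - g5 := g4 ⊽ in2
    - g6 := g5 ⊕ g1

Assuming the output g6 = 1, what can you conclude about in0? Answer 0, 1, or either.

either

Both values of in0 occur among assignments with g6 = 1:
  in0=0: in0=0, in1=0, in2=0, in3=0, in4=1
  in0=1: in0=1, in1=0, in2=0, in3=0, in4=0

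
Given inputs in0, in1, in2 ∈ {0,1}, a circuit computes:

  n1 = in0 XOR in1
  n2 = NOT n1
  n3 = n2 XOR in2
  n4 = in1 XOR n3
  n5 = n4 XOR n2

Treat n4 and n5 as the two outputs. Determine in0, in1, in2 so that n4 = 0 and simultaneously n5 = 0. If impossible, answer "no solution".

Check with in0=1 in1=0 in2=0:
n1 = in0 XOR in1 = 1 XOR 0 = 1
n2 = NOT n1 = NOT 1 = 0
n3 = n2 XOR in2 = 0 XOR 0 = 0
n4 = in1 XOR n3 = 0 XOR 0 = 0
n5 = n4 XOR n2 = 0 XOR 0 = 0
So n4 = 0 and n5 = 0.

in0=1 in1=0 in2=0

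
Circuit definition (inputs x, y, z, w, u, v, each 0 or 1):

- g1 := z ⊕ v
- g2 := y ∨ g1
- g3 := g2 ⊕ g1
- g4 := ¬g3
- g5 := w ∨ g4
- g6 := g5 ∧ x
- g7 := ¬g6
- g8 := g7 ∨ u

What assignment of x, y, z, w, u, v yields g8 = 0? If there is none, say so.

x=1, y=0, z=0, w=1, u=0, v=0

g8 = g7 ∨ u must be 0, so both g7 = 0 and u = 0.
g7 = ¬g6 must be 0, so g6 = 1.
g6 = g5 ∧ x must be 1, so both g5 = 1 and x = 1.
Check with x=1, y=0, z=0, w=1, u=0, v=0:
g1 = z ⊕ v = 0 ⊕ 0 = 0
g2 = y ∨ g1 = 0 ∨ 0 = 0
g3 = g2 ⊕ g1 = 0 ⊕ 0 = 0
g4 = ¬g3 = ¬0 = 1
g5 = w ∨ g4 = 1 ∨ 1 = 1
g6 = g5 ∧ x = 1 ∧ 1 = 1
g7 = ¬g6 = ¬1 = 0
g8 = g7 ∨ u = 0 ∨ 0 = 0
So g8 = 0 as required.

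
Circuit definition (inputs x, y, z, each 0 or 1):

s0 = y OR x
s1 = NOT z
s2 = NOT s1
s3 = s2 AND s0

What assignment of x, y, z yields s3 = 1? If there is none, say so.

Check with x=1 y=1 z=1:
s0 = y OR x = 1 OR 1 = 1
s1 = NOT z = NOT 1 = 0
s2 = NOT s1 = NOT 0 = 1
s3 = s2 AND s0 = 1 AND 1 = 1
So s3 = 1 as required.

x=1 y=1 z=1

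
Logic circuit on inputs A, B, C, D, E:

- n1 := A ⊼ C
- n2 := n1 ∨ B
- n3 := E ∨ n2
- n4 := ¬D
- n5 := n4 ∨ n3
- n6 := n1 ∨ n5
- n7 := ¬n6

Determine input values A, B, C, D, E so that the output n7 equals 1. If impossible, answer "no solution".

A=1, B=0, C=1, D=1, E=0

n7 = ¬n6 must be 1, so n6 = 0.
n6 = n1 ∨ n5 must be 0, so both n1 = 0 and n5 = 0.
Check with A=1, B=0, C=1, D=1, E=0:
n1 = A ⊼ C = 1 ⊼ 1 = 0
n2 = n1 ∨ B = 0 ∨ 0 = 0
n3 = E ∨ n2 = 0 ∨ 0 = 0
n4 = ¬D = ¬1 = 0
n5 = n4 ∨ n3 = 0 ∨ 0 = 0
n6 = n1 ∨ n5 = 0 ∨ 0 = 0
n7 = ¬n6 = ¬0 = 1
So n7 = 1 as required.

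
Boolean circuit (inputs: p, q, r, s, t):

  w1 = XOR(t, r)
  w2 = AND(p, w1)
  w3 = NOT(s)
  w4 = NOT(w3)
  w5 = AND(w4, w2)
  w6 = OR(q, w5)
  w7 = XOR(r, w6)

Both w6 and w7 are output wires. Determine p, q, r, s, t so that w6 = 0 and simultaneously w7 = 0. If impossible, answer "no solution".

Check with p=0 q=0 r=0 s=1 t=0:
w1 = XOR(t, r) = XOR(0, 0) = 0
w2 = AND(p, w1) = AND(0, 0) = 0
w3 = NOT(s) = NOT 1 = 0
w4 = NOT(w3) = NOT 0 = 1
w5 = AND(w4, w2) = AND(1, 0) = 0
w6 = OR(q, w5) = OR(0, 0) = 0
w7 = XOR(r, w6) = XOR(0, 0) = 0
So w6 = 0 and w7 = 0.

p=0 q=0 r=0 s=1 t=0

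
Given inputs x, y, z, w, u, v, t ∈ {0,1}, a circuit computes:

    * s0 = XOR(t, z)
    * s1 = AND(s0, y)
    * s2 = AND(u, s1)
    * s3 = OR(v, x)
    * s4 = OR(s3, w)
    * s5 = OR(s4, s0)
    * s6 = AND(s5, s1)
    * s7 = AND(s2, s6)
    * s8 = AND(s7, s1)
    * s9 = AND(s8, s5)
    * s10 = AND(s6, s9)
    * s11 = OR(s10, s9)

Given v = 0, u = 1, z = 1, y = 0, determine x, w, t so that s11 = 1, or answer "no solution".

no solution exists

With v = 0, u = 1, z = 1, y = 0 fixed, none of the 8 settings of x, w, t give s11 = 1.
For example, with x=0, w=0, t=1:
s0 = XOR(t, z) = XOR(1, 1) = 0
s1 = AND(s0, y) = AND(0, 0) = 0
s2 = AND(u, s1) = AND(1, 0) = 0
s3 = OR(v, x) = OR(0, 0) = 0
s4 = OR(s3, w) = OR(0, 0) = 0
s5 = OR(s4, s0) = OR(0, 0) = 0
s6 = AND(s5, s1) = AND(0, 0) = 0
s7 = AND(s2, s6) = AND(0, 0) = 0
s8 = AND(s7, s1) = AND(0, 0) = 0
s9 = AND(s8, s5) = AND(0, 0) = 0
s10 = AND(s6, s9) = AND(0, 0) = 0
s11 = OR(s10, s9) = OR(0, 0) = 0
giving s11 = 0 ≠ 1.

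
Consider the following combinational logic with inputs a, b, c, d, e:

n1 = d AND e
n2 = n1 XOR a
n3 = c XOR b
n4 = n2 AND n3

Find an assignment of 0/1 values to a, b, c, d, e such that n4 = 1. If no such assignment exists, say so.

a=1 b=1 c=0 d=0 e=1

Check with a=1 b=1 c=0 d=0 e=1:
n1 = d AND e = 0 AND 1 = 0
n2 = n1 XOR a = 0 XOR 1 = 1
n3 = c XOR b = 0 XOR 1 = 1
n4 = n2 AND n3 = 1 AND 1 = 1
So n4 = 1 as required.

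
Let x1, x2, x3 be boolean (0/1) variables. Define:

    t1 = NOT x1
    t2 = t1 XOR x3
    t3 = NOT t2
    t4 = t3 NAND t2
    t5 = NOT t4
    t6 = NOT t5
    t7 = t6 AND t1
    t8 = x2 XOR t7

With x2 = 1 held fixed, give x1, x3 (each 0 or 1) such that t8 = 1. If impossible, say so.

t8 = x2 XOR t7 must be 1, so x2 and t7 differ.
Check with x2 = 1 and x1=1, x3=0:
t1 = NOT x1 = NOT 1 = 0
t2 = t1 XOR x3 = 0 XOR 0 = 0
t3 = NOT t2 = NOT 0 = 1
t4 = t3 NAND t2 = 1 NAND 0 = 1
t5 = NOT t4 = NOT 1 = 0
t6 = NOT t5 = NOT 0 = 1
t7 = t6 AND t1 = 1 AND 0 = 0
t8 = x2 XOR t7 = 1 XOR 0 = 1
So t8 = 1.

x1=1, x3=0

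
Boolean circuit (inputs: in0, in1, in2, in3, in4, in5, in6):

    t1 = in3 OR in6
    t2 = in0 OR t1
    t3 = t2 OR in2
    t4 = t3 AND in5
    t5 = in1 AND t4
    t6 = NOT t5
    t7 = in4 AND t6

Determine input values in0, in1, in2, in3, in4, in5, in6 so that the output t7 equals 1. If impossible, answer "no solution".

t7 = in4 AND t6 must be 1, so both in4 = 1 and t6 = 1.
t6 = NOT t5 must be 1, so t5 = 0.
t5 = in1 AND t4 must be 0, so at least one of in1, t4 is 0.
Check with in0=1, in1=0, in2=1, in3=1, in4=1, in5=1, in6=1:
t1 = in3 OR in6 = 1 OR 1 = 1
t2 = in0 OR t1 = 1 OR 1 = 1
t3 = t2 OR in2 = 1 OR 1 = 1
t4 = t3 AND in5 = 1 AND 1 = 1
t5 = in1 AND t4 = 0 AND 1 = 0
t6 = NOT t5 = NOT 0 = 1
t7 = in4 AND t6 = 1 AND 1 = 1
So t7 = 1 as required.

in0=1, in1=0, in2=1, in3=1, in4=1, in5=1, in6=1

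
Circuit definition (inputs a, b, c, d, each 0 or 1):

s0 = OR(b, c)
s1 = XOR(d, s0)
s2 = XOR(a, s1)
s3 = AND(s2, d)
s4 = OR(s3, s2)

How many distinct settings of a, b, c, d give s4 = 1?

8

s4 = OR(s3, s2) must be 1, so at least one of s3, s2 is 1.
Enumerating the 16 input combinations, 8 give s4 = 1 and 8 give s4 = 0.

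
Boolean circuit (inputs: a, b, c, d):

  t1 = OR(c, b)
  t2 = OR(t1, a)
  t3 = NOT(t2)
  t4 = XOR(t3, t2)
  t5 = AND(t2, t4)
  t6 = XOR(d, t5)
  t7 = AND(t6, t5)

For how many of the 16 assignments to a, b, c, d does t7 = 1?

t7 = AND(t6, t5) must be 1, so both t6 = 1 and t5 = 1.
Enumerating the 16 input combinations, 7 give t7 = 1 and 9 give t7 = 0.

7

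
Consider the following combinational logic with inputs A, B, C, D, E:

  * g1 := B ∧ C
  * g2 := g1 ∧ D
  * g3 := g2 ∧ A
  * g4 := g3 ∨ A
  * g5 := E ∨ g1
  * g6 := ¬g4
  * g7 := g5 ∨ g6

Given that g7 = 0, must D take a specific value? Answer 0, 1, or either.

Both values of D occur among assignments with g7 = 0:
  D=0: A=1, B=0, C=0, D=0, E=0
  D=1: A=1, B=0, C=0, D=1, E=0

either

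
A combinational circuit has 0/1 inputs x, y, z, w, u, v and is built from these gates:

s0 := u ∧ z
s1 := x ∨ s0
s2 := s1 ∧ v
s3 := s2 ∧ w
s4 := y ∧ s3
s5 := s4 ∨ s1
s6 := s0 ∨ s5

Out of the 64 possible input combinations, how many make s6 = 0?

24

s6 = s0 ∨ s5 must be 0, so both s0 = 0 and s5 = 0.
s0 = u ∧ z must be 0, so at least one of u, z is 0.
Enumerating the 64 input combinations, 24 give s6 = 0 and 40 give s6 = 1.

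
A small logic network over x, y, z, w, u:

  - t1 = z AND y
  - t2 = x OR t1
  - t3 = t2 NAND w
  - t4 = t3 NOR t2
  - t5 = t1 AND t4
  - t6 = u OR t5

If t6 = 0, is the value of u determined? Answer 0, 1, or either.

0

t6 = u OR t5 must be 0, so both u = 0 and t5 = 0.
t5 = t1 AND t4 must be 0, so at least one of t1, t4 is 0.
Every assignment with t6 = 0 has u = 0; there are 16 such assignment(s).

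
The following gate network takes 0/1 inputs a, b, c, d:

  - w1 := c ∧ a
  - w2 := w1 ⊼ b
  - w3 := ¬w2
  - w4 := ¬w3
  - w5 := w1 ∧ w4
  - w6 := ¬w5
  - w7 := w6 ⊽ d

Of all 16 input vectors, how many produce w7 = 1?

1

w7 = w6 ⊽ d must be 1, so both w6 = 0 and d = 0.
w6 = ¬w5 must be 0, so w5 = 1.
Satisfying assignments:
  a=1, b=0, c=1, d=0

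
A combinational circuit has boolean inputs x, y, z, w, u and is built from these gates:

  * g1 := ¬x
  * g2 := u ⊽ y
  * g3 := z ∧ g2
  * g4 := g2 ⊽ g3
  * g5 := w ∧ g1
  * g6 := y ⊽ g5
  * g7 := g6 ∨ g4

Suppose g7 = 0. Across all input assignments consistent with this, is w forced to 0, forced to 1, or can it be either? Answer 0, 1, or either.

1

g7 = g6 ∨ g4 must be 0, so both g6 = 0 and g4 = 0.
g6 = y ⊽ g5 must be 0, so at least one of y, g5 is 1.
g4 = g2 ⊽ g3 must be 0, so at least one of g2, g3 is 1.
Every assignment with g7 = 0 has w = 1; there are 2 such assignment(s).
  x=0, y=0, z=0, w=1, u=0
  x=0, y=0, z=1, w=1, u=0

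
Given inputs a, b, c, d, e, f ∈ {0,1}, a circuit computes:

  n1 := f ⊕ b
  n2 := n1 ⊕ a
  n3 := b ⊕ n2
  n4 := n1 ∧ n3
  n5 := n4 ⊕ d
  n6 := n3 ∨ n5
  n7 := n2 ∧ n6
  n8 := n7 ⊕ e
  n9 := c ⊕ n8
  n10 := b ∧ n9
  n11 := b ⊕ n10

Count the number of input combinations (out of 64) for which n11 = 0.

48

n11 = b ⊕ n10 must be 0, so b and n10 are equal.
Enumerating the 64 input combinations, 48 give n11 = 0 and 16 give n11 = 1.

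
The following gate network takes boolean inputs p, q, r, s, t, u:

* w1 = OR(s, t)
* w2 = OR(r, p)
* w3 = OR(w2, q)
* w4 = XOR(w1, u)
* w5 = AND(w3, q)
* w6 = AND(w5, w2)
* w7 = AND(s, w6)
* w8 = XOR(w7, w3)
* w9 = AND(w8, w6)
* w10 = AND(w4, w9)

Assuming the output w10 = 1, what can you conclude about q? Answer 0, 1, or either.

w10 = AND(w4, w9) must be 1, so both w4 = 1 and w9 = 1.
Every assignment with w10 = 1 has q = 1; there are 6 such assignment(s).

1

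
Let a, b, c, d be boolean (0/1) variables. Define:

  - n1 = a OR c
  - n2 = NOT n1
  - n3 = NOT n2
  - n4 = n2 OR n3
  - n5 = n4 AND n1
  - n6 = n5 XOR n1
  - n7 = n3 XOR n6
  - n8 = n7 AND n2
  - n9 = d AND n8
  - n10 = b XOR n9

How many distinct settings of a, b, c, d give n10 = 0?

n10 = b XOR n9 must be 0, so b and n9 are equal.
Enumerating the 16 input combinations, 8 give n10 = 0 and 8 give n10 = 1.

8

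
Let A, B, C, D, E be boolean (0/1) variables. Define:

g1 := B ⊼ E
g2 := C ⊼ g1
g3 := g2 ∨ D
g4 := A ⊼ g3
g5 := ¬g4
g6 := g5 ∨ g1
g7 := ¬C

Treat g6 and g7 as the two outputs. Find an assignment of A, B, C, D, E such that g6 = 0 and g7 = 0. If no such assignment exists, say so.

A=0, B=1, C=1, D=0, E=1

Check with A=0, B=1, C=1, D=0, E=1:
g1 = B ⊼ E = 1 ⊼ 1 = 0
g2 = C ⊼ g1 = 1 ⊼ 0 = 1
g3 = g2 ∨ D = 1 ∨ 0 = 1
g4 = A ⊼ g3 = 0 ⊼ 1 = 1
g5 = ¬g4 = ¬1 = 0
g6 = g5 ∨ g1 = 0 ∨ 0 = 0
g7 = ¬C = ¬1 = 0
So g6 = 0 and g7 = 0.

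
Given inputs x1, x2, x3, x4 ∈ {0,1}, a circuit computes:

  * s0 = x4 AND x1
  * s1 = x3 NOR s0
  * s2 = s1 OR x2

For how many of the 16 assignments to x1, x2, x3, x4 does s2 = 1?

11

s2 = s1 OR x2 must be 1, so at least one of s1, x2 is 1.
Enumerating the 16 input combinations, 11 give s2 = 1 and 5 give s2 = 0.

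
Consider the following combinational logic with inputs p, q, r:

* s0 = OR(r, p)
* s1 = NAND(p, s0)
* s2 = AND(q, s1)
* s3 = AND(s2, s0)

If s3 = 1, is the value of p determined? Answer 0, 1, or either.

0

s3 = AND(s2, s0) must be 1, so both s2 = 1 and s0 = 1.
s2 = AND(q, s1) must be 1, so both q = 1 and s1 = 1.
Every assignment with s3 = 1 has p = 0; there are 1 such assignment(s).
  p=0, q=1, r=1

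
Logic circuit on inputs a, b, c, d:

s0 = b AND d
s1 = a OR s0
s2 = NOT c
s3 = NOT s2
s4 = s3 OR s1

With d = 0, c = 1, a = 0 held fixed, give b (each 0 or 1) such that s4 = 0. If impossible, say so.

no solution exists

With d = 0, c = 1, a = 0 fixed, none of the 2 settings of b give s4 = 0.
For example, with b=0:
s0 = b AND d = 0 AND 0 = 0
s1 = a OR s0 = 0 OR 0 = 0
s2 = NOT c = NOT 1 = 0
s3 = NOT s2 = NOT 0 = 1
s4 = s3 OR s1 = 1 OR 0 = 1
giving s4 = 1 ≠ 0.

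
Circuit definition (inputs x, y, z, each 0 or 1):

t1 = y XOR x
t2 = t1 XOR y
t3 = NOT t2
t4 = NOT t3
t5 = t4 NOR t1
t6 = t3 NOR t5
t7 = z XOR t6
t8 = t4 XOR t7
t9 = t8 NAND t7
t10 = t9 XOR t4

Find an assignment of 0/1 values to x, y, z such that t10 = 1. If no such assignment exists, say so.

x=0, y=1, z=0

Check with x=0, y=1, z=0:
t1 = y XOR x = 1 XOR 0 = 1
t2 = t1 XOR y = 1 XOR 1 = 0
t3 = NOT t2 = NOT 0 = 1
t4 = NOT t3 = NOT 1 = 0
t5 = t4 NOR t1 = 0 NOR 1 = 0
t6 = t3 NOR t5 = 1 NOR 0 = 0
t7 = z XOR t6 = 0 XOR 0 = 0
t8 = t4 XOR t7 = 0 XOR 0 = 0
t9 = t8 NAND t7 = 0 NAND 0 = 1
t10 = t9 XOR t4 = 1 XOR 0 = 1
So t10 = 1 as required.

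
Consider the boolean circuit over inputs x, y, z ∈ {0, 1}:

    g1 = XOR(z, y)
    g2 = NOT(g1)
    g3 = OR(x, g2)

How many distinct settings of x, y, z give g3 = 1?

6

g3 = OR(x, g2) must be 1, so at least one of x, g2 is 1.
Enumerating the 8 input combinations, 6 give g3 = 1 and 2 give g3 = 0.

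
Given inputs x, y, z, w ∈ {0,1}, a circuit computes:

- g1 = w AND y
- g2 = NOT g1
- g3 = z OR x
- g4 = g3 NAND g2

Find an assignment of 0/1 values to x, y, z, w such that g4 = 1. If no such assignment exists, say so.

x=1, y=1, z=0, w=1

g4 = g3 NAND g2 must be 1, so at least one of g3, g2 is 0.
Check with x=1, y=1, z=0, w=1:
g1 = w AND y = 1 AND 1 = 1
g2 = NOT g1 = NOT 1 = 0
g3 = z OR x = 0 OR 1 = 1
g4 = g3 NAND g2 = 1 NAND 0 = 1
So g4 = 1 as required.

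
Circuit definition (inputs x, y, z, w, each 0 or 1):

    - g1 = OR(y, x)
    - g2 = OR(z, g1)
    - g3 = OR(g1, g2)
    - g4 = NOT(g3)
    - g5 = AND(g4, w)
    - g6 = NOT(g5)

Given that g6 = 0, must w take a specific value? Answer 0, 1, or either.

g6 = NOT(g5) must be 0, so g5 = 1.
Every assignment with g6 = 0 has w = 1; there are 1 such assignment(s).
  x=0, y=0, z=0, w=1

1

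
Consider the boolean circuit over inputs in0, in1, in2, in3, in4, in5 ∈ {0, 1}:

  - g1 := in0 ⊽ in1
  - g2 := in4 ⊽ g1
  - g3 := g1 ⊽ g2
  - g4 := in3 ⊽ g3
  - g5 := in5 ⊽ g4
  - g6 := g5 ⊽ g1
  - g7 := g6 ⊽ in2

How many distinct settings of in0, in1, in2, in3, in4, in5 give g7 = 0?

g7 = g6 ⊽ in2 must be 0, so at least one of g6, in2 is 1.
Enumerating the 64 input combinations, 47 give g7 = 0 and 17 give g7 = 1.

47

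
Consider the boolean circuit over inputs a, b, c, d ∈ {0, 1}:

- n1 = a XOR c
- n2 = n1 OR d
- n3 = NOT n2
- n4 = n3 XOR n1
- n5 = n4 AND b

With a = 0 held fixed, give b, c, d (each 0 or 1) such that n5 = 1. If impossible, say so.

n5 = n4 AND b must be 1, so both n4 = 1 and b = 1.
Check with a = 0 and b=1, c=1, d=1:
n1 = a XOR c = 0 XOR 1 = 1
n2 = n1 OR d = 1 OR 1 = 1
n3 = NOT n2 = NOT 1 = 0
n4 = n3 XOR n1 = 0 XOR 1 = 1
n5 = n4 AND b = 1 AND 1 = 1
So n5 = 1.

b=1, c=1, d=1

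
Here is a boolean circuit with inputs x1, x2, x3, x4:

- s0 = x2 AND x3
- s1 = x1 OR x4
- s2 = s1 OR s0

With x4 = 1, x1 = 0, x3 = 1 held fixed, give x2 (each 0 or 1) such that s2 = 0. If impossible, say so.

With x4 = 1, x1 = 0, x3 = 1 fixed, none of the 2 settings of x2 give s2 = 0.
For example, with x2=1:
s0 = x2 AND x3 = 1 AND 1 = 1
s1 = x1 OR x4 = 0 OR 1 = 1
s2 = s1 OR s0 = 1 OR 1 = 1
giving s2 = 1 ≠ 0.

no solution exists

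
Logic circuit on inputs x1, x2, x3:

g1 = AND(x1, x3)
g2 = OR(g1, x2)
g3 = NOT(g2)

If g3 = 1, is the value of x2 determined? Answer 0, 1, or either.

0

g3 = NOT(g2) must be 1, so g2 = 0.
Every assignment with g3 = 1 has x2 = 0; there are 3 such assignment(s).
  x1=0, x2=0, x3=0
  x1=0, x2=0, x3=1
  x1=1, x2=0, x3=0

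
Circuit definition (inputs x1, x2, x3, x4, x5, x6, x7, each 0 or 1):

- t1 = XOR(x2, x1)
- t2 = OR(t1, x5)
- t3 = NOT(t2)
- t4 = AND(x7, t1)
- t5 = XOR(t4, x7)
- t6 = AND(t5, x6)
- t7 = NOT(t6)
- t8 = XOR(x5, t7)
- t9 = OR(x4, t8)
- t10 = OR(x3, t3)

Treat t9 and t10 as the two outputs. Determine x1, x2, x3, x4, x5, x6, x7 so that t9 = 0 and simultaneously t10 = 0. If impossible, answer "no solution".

Check with x1=0, x2=0, x3=0, x4=0, x5=1, x6=0, x7=0:
t1 = XOR(x2, x1) = XOR(0, 0) = 0
t2 = OR(t1, x5) = OR(0, 1) = 1
t3 = NOT(t2) = NOT 1 = 0
t4 = AND(x7, t1) = AND(0, 0) = 0
t5 = XOR(t4, x7) = XOR(0, 0) = 0
t6 = AND(t5, x6) = AND(0, 0) = 0
t7 = NOT(t6) = NOT 0 = 1
t8 = XOR(x5, t7) = XOR(1, 1) = 0
t9 = OR(x4, t8) = OR(0, 0) = 0
t10 = OR(x3, t3) = OR(0, 0) = 0
So t9 = 0 and t10 = 0.

x1=0, x2=0, x3=0, x4=0, x5=1, x6=0, x7=0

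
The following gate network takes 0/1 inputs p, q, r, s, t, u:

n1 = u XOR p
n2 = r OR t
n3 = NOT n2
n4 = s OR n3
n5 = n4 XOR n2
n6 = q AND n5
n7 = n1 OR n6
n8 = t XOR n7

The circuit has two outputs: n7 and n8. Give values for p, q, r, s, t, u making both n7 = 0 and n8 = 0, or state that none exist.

Check with p=1, q=1, r=1, s=1, t=0, u=1:
n1 = u XOR p = 1 XOR 1 = 0
n2 = r OR t = 1 OR 0 = 1
n3 = NOT n2 = NOT 1 = 0
n4 = s OR n3 = 1 OR 0 = 1
n5 = n4 XOR n2 = 1 XOR 1 = 0
n6 = q AND n5 = 1 AND 0 = 0
n7 = n1 OR n6 = 0 OR 0 = 0
n8 = t XOR n7 = 0 XOR 0 = 0
So n7 = 0 and n8 = 0.

p=1, q=1, r=1, s=1, t=0, u=1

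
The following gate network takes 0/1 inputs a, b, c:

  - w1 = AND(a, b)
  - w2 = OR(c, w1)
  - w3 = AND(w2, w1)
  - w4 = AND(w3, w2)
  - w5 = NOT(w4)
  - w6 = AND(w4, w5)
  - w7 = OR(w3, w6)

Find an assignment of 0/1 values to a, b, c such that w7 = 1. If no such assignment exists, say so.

Check with a=1, b=1, c=0:
w1 = AND(a, b) = AND(1, 1) = 1
w2 = OR(c, w1) = OR(0, 1) = 1
w3 = AND(w2, w1) = AND(1, 1) = 1
w4 = AND(w3, w2) = AND(1, 1) = 1
w5 = NOT(w4) = NOT 1 = 0
w6 = AND(w4, w5) = AND(1, 0) = 0
w7 = OR(w3, w6) = OR(1, 0) = 1
So w7 = 1 as required.

a=1, b=1, c=0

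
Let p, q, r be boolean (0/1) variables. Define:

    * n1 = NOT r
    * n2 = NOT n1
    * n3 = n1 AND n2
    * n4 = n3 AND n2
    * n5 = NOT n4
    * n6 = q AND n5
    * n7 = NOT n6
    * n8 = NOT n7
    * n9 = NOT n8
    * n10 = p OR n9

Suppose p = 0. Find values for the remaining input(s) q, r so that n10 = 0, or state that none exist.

Check with p = 0 and q=1, r=0:
n1 = NOT r = NOT 0 = 1
n2 = NOT n1 = NOT 1 = 0
n3 = n1 AND n2 = 1 AND 0 = 0
n4 = n3 AND n2 = 0 AND 0 = 0
n5 = NOT n4 = NOT 0 = 1
n6 = q AND n5 = 1 AND 1 = 1
n7 = NOT n6 = NOT 1 = 0
n8 = NOT n7 = NOT 0 = 1
n9 = NOT n8 = NOT 1 = 0
n10 = p OR n9 = 0 OR 0 = 0
So n10 = 0.

q=1, r=0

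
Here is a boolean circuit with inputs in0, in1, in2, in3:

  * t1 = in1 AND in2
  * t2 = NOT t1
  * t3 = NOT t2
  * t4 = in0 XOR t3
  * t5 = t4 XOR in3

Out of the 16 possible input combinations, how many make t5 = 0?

8

t5 = t4 XOR in3 must be 0, so t4 and in3 are equal.
Enumerating the 16 input combinations, 8 give t5 = 0 and 8 give t5 = 1.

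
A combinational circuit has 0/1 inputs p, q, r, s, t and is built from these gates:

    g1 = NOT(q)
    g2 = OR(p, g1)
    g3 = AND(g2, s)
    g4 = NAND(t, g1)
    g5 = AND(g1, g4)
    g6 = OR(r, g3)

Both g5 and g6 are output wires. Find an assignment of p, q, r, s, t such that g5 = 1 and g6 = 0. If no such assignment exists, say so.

p=1, q=0, r=0, s=0, t=0

Check with p=1, q=0, r=0, s=0, t=0:
g1 = NOT(q) = NOT 0 = 1
g2 = OR(p, g1) = OR(1, 1) = 1
g3 = AND(g2, s) = AND(1, 0) = 0
g4 = NAND(t, g1) = NAND(0, 1) = 1
g5 = AND(g1, g4) = AND(1, 1) = 1
g6 = OR(r, g3) = OR(0, 0) = 0
So g5 = 1 and g6 = 0.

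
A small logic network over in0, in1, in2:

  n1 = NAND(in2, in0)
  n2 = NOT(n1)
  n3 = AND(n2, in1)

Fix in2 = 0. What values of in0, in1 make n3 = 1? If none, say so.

With in2 = 0 fixed, none of the 4 settings of in0, in1 give n3 = 1.
For example, with in0=1, in1=0:
n1 = NAND(in2, in0) = NAND(0, 1) = 1
n2 = NOT(n1) = NOT 1 = 0
n3 = AND(n2, in1) = AND(0, 0) = 0
giving n3 = 0 ≠ 1.

no solution exists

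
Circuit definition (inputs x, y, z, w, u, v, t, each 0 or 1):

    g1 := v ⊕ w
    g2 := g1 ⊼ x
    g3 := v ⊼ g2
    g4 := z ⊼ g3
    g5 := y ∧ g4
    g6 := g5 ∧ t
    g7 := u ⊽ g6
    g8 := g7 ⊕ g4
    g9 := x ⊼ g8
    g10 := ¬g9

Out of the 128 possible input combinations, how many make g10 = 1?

g10 = ¬g9 must be 1, so g9 = 0.
g9 = x ⊼ g8 must be 0, so both x = 1 and g8 = 1.
Enumerating the 128 input combinations, 37 give g10 = 1 and 91 give g10 = 0.

37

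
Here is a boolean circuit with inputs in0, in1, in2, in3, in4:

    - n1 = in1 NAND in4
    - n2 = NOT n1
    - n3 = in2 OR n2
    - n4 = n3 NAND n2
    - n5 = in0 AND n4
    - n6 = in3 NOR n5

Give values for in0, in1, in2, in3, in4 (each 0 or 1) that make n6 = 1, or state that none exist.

in0=0, in1=1, in2=1, in3=0, in4=1

n6 = in3 NOR n5 must be 1, so both in3 = 0 and n5 = 0.
n5 = in0 AND n4 must be 0, so at least one of in0, n4 is 0.
Check with in0=0, in1=1, in2=1, in3=0, in4=1:
n1 = in1 NAND in4 = 1 NAND 1 = 0
n2 = NOT n1 = NOT 0 = 1
n3 = in2 OR n2 = 1 OR 1 = 1
n4 = n3 NAND n2 = 1 NAND 1 = 0
n5 = in0 AND n4 = 0 AND 0 = 0
n6 = in3 NOR n5 = 0 NOR 0 = 1
So n6 = 1 as required.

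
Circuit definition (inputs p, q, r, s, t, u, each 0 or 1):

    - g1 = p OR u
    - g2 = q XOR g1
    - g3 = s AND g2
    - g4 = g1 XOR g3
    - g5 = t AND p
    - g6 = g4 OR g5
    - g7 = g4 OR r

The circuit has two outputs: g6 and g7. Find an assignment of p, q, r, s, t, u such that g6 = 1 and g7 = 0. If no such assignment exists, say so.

p=1 q=0 r=0 s=1 t=1 u=0

Check with p=1 q=0 r=0 s=1 t=1 u=0:
g1 = p OR u = 1 OR 0 = 1
g2 = q XOR g1 = 0 XOR 1 = 1
g3 = s AND g2 = 1 AND 1 = 1
g4 = g1 XOR g3 = 1 XOR 1 = 0
g5 = t AND p = 1 AND 1 = 1
g6 = g4 OR g5 = 0 OR 1 = 1
g7 = g4 OR r = 0 OR 0 = 0
So g6 = 1 and g7 = 0.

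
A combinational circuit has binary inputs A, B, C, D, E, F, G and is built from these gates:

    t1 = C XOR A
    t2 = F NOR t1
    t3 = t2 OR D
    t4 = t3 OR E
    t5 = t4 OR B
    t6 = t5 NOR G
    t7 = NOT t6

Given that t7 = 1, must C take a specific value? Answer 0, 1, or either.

either

Both values of C occur among assignments with t7 = 1:
  C=0: A=0, B=0, C=0, D=0, E=0, F=0, G=0
  C=1: A=0, B=0, C=1, D=0, E=0, F=0, G=1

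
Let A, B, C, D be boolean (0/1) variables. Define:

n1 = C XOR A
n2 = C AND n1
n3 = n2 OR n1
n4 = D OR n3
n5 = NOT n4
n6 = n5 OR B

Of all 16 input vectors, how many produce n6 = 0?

n6 = n5 OR B must be 0, so both n5 = 0 and B = 0.
n5 = NOT n4 must be 0, so n4 = 1.
n4 = D OR n3 must be 1, so at least one of D, n3 is 1.
Enumerating the 16 input combinations, 6 give n6 = 0 and 10 give n6 = 1.

6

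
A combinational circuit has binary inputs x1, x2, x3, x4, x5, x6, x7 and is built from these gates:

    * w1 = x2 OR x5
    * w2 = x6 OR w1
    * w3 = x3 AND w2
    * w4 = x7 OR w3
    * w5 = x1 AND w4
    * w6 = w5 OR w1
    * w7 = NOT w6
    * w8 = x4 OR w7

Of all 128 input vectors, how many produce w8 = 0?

w8 = x4 OR w7 must be 0, so both x4 = 0 and w7 = 0.
Enumerating the 128 input combinations, 53 give w8 = 0 and 75 give w8 = 1.

53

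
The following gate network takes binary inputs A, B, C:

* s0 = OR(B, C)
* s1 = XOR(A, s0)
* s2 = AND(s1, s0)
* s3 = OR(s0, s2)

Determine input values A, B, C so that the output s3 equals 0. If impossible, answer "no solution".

A=1, B=0, C=0

Check with A=1, B=0, C=0:
s0 = OR(B, C) = OR(0, 0) = 0
s1 = XOR(A, s0) = XOR(1, 0) = 1
s2 = AND(s1, s0) = AND(1, 0) = 0
s3 = OR(s0, s2) = OR(0, 0) = 0
So s3 = 0 as required.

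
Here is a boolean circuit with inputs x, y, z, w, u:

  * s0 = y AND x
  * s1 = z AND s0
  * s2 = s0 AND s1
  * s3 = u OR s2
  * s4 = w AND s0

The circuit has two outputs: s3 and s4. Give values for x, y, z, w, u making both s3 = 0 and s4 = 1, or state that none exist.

Check with x=1, y=1, z=0, w=1, u=0:
s0 = y AND x = 1 AND 1 = 1
s1 = z AND s0 = 0 AND 1 = 0
s2 = s0 AND s1 = 1 AND 0 = 0
s3 = u OR s2 = 0 OR 0 = 0
s4 = w AND s0 = 1 AND 1 = 1
So s3 = 0 and s4 = 1.

x=1, y=1, z=0, w=1, u=0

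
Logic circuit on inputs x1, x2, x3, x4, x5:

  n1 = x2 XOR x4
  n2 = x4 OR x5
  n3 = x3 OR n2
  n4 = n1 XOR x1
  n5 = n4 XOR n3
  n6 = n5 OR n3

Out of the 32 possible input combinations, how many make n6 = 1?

n6 = n5 OR n3 must be 1, so at least one of n5, n3 is 1.
Enumerating the 32 input combinations, 30 give n6 = 1 and 2 give n6 = 0.

30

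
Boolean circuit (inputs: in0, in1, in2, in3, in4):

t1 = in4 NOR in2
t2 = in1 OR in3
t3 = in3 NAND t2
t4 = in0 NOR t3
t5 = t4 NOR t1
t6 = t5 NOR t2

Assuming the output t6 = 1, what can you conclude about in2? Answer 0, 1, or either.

t6 = t5 NOR t2 must be 1, so both t5 = 0 and t2 = 0.
t5 = t4 NOR t1 must be 0, so at least one of t4, t1 is 1.
t2 = in1 OR in3 must be 0, so both in1 = 0 and in3 = 0.
Every assignment with t6 = 1 has in2 = 0; there are 2 such assignment(s).
  in0=0, in1=0, in2=0, in3=0, in4=0
  in0=1, in1=0, in2=0, in3=0, in4=0

0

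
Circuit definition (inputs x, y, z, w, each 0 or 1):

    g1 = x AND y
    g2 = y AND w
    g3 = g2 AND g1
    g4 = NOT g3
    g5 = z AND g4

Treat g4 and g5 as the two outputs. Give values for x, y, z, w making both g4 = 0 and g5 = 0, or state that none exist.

Check with x=1 y=1 z=1 w=1:
g1 = x AND y = 1 AND 1 = 1
g2 = y AND w = 1 AND 1 = 1
g3 = g2 AND g1 = 1 AND 1 = 1
g4 = NOT g3 = NOT 1 = 0
g5 = z AND g4 = 1 AND 0 = 0
So g4 = 0 and g5 = 0.

x=1 y=1 z=1 w=1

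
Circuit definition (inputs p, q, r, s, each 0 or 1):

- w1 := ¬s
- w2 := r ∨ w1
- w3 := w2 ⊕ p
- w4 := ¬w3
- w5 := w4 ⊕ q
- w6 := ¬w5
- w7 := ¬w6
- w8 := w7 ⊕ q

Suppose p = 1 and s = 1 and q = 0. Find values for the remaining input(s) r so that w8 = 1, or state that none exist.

w8 = w7 ⊕ q must be 1, so w7 and q differ.
Check with p = 1 and s = 1 and q = 0 and r=1:
w1 = ¬s = ¬1 = 0
w2 = r ∨ w1 = 1 ∨ 0 = 1
w3 = w2 ⊕ p = 1 ⊕ 1 = 0
w4 = ¬w3 = ¬0 = 1
w5 = w4 ⊕ q = 1 ⊕ 0 = 1
w6 = ¬w5 = ¬1 = 0
w7 = ¬w6 = ¬0 = 1
w8 = w7 ⊕ q = 1 ⊕ 0 = 1
So w8 = 1.

r=1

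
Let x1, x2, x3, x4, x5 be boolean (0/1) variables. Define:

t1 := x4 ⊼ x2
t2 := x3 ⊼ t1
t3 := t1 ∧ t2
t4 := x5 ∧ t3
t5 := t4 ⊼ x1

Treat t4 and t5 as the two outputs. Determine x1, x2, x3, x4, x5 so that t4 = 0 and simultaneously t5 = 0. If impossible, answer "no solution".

Across all 32 input combinations, none give both t4 = 0 and t5 = 0.

no solution exists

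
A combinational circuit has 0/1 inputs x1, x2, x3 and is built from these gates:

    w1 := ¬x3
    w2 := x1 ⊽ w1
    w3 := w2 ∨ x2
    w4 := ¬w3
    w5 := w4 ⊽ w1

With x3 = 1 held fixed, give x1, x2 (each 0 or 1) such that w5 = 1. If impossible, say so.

Check with x3 = 1 and x1=0, x2=1:
w1 = ¬x3 = ¬1 = 0
w2 = x1 ⊽ w1 = 0 ⊽ 0 = 1
w3 = w2 ∨ x2 = 1 ∨ 1 = 1
w4 = ¬w3 = ¬1 = 0
w5 = w4 ⊽ w1 = 0 ⊽ 0 = 1
So w5 = 1.

x1=0, x2=1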